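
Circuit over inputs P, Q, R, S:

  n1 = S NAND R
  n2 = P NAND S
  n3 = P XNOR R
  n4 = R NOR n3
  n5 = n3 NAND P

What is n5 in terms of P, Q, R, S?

(P XNOR R) NAND P

n3 = P XNOR R
n5 = n3 NAND P = (P XNOR R) NAND P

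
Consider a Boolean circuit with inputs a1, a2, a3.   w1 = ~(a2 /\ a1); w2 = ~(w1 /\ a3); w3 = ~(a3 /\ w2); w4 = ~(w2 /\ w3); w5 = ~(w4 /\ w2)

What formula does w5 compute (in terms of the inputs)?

~((~((~((~(a2 /\ a1)) /\ a3)) /\ (~(a3 /\ (~((~(a2 /\ a1)) /\ a3)))))) /\ (~((~(a2 /\ a1)) /\ a3)))

w1 = ~(a2 /\ a1)
w2 = ~(w1 /\ a3) = ~((~(a2 /\ a1)) /\ a3)
w3 = ~(a3 /\ w2) = ~(a3 /\ (~((~(a2 /\ a1)) /\ a3)))
w4 = ~(w2 /\ w3) = ~((~((~(a2 /\ a1)) /\ a3)) /\ (~(a3 /\ (~((~(a2 /\ a1)) /\ a3)))))
w5 = ~(w4 /\ w2) = ~((~((~((~(a2 /\ a1)) /\ a3)) /\ (~(a3 /\ (~((~(a2 /\ a1)) /\ a3)))))) /\ (~((~(a2 /\ a1)) /\ a3)))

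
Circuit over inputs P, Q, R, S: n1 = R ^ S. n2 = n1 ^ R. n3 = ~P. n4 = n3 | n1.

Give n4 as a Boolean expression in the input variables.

n1 = R ^ S
n3 = ~P
n4 = n3 | n1 = ~P | (R ^ S)

~P | (R ^ S)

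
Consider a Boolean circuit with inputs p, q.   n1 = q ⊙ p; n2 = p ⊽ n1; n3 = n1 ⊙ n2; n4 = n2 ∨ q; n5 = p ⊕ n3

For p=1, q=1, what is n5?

n1 = 1 ⊙ 1 = 1
n2 = 1 ⊽ 1 = 0
n3 = 1 ⊙ 0 = 0
n5 = 1 ⊕ 0 = 1

1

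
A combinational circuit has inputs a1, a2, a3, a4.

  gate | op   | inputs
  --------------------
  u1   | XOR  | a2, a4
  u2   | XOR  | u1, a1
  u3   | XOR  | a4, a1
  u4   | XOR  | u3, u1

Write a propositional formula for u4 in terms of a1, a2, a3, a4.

u1 = a2 XOR a4
u3 = a4 XOR a1
u4 = u3 XOR u1 = (a4 XOR a1) XOR (a2 XOR a4)

(a4 XOR a1) XOR (a2 XOR a4)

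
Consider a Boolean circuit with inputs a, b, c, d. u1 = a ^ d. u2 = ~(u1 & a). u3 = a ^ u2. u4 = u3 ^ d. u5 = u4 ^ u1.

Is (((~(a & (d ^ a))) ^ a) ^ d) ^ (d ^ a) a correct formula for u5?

u1 = a ^ d
u2 = ~(u1 & a) = ~((a ^ d) & a)
u3 = a ^ u2 = a ^ (~((a ^ d) & a))
u4 = u3 ^ d = (a ^ (~((a ^ d) & a))) ^ d
u5 = u4 ^ u1 = ((a ^ (~((a ^ d) & a))) ^ d) ^ (a ^ d)
At a=1, b=0, c=0, d=0: circuit gives 0, formula gives 0.
At a=0, b=0, c=0, d=0: circuit gives 1, formula gives 1.
Agrees on all 16 inputs.

Yes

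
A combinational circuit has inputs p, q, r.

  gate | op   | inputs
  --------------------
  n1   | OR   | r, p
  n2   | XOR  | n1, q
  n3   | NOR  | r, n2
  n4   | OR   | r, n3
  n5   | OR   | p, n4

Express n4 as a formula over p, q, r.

r OR (r NOR ((r OR p) XOR q))

n1 = r OR p
n2 = n1 XOR q = (r OR p) XOR q
n3 = r NOR n2 = r NOR ((r OR p) XOR q)
n4 = r OR n3 = r OR (r NOR ((r OR p) XOR q))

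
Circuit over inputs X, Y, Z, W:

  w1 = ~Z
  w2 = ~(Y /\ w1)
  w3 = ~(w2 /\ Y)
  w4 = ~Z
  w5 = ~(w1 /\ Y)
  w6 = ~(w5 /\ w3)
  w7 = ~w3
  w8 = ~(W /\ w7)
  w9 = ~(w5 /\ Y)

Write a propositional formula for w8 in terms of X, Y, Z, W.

w1 = ~Z
w2 = ~(Y /\ w1) = ~(Y /\ ~Z)
w3 = ~(w2 /\ Y) = ~((~(Y /\ ~Z)) /\ Y)
w7 = ~w3 = ~(~((~(Y /\ ~Z)) /\ Y))
w8 = ~(W /\ w7) = ~(W /\ ~(~((~(Y /\ ~Z)) /\ Y)))

~(W /\ ~(~((~(Y /\ ~Z)) /\ Y)))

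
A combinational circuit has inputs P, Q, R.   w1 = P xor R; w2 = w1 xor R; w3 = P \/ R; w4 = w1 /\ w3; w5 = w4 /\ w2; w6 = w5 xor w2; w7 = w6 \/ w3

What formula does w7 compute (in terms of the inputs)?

((((P xor R) /\ (P \/ R)) /\ ((P xor R) xor R)) xor ((P xor R) xor R)) \/ (P \/ R)

w1 = P xor R
w2 = w1 xor R = (P xor R) xor R
w3 = P \/ R
w4 = w1 /\ w3 = (P xor R) /\ (P \/ R)
w5 = w4 /\ w2 = ((P xor R) /\ (P \/ R)) /\ ((P xor R) xor R)
w6 = w5 xor w2 = (((P xor R) /\ (P \/ R)) /\ ((P xor R) xor R)) xor ((P xor R) xor R)
w7 = w6 \/ w3 = ((((P xor R) /\ (P \/ R)) /\ ((P xor R) xor R)) xor ((P xor R) xor R)) \/ (P \/ R)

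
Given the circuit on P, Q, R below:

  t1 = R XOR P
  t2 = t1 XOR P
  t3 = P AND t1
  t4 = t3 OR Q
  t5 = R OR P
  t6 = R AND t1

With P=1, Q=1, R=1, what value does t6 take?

t1 = 1 XOR 1 = 0
t6 = 1 AND 0 = 0

0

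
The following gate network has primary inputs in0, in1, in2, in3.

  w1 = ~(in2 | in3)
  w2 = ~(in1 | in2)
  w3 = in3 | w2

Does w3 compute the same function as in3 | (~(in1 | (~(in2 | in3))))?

No

w2 = ~(in1 | in2)
w3 = in3 | w2 = in3 | (~(in1 | in2))
At in0=0, in1=0, in2=0, in3=0: circuit gives 1, formula gives 0.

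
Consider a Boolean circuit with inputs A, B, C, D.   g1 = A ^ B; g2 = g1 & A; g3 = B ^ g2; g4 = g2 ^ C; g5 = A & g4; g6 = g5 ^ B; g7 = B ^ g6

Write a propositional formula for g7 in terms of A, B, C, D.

B ^ ((A & (((A ^ B) & A) ^ C)) ^ B)

g1 = A ^ B
g2 = g1 & A = (A ^ B) & A
g4 = g2 ^ C = ((A ^ B) & A) ^ C
g5 = A & g4 = A & (((A ^ B) & A) ^ C)
g6 = g5 ^ B = (A & (((A ^ B) & A) ^ C)) ^ B
g7 = B ^ g6 = B ^ ((A & (((A ^ B) & A) ^ C)) ^ B)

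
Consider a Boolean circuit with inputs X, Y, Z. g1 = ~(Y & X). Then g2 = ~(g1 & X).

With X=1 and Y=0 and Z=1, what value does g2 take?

g1 = ~(0 & 1) = 1
g2 = ~(1 & 1) = 0

0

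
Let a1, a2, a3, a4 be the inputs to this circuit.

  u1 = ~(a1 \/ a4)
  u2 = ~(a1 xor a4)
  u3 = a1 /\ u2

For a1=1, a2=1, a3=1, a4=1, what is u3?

1

u2 = ~(1 xor 1) = 1
u3 = 1 /\ 1 = 1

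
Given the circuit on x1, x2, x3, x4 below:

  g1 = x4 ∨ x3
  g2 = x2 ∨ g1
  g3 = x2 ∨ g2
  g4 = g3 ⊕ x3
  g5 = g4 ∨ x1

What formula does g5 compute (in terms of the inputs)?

g1 = x4 ∨ x3
g2 = x2 ∨ g1 = x2 ∨ (x4 ∨ x3)
g3 = x2 ∨ g2 = x2 ∨ (x2 ∨ (x4 ∨ x3))
g4 = g3 ⊕ x3 = (x2 ∨ (x2 ∨ (x4 ∨ x3))) ⊕ x3
g5 = g4 ∨ x1 = ((x2 ∨ (x2 ∨ (x4 ∨ x3))) ⊕ x3) ∨ x1

((x2 ∨ (x2 ∨ (x4 ∨ x3))) ⊕ x3) ∨ x1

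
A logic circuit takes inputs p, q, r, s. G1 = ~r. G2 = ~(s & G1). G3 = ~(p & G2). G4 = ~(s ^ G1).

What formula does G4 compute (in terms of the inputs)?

G1 = ~r
G4 = ~(s ^ G1) = ~(s ^ ~r)

~(s ^ ~r)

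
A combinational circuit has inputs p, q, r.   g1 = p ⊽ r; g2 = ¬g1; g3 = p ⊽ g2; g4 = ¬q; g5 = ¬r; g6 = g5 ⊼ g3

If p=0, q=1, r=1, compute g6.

1

g1 = 0 ⊽ 1 = 0
g2 = ¬0 = 1
g3 = 0 ⊽ 1 = 0
g5 = ¬1 = 0
g6 = 0 ⊼ 0 = 1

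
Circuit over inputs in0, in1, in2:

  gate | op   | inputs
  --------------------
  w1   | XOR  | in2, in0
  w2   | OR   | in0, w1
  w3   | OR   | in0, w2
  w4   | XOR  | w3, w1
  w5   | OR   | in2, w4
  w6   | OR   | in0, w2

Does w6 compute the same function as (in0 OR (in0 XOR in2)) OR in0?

Yes

w1 = in2 XOR in0
w2 = in0 OR w1 = in0 OR (in2 XOR in0)
w6 = in0 OR w2 = in0 OR (in0 OR (in2 XOR in0))
At in0=0, in1=0, in2=0: circuit gives 0, formula gives 0.
At in0=0, in1=0, in2=1: circuit gives 1, formula gives 1.
Agrees on all 8 inputs.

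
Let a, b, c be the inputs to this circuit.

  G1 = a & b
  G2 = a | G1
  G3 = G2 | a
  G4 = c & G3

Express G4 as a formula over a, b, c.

c & ((a | (a & b)) | a)

G1 = a & b
G2 = a | G1 = a | (a & b)
G3 = G2 | a = (a | (a & b)) | a
G4 = c & G3 = c & ((a | (a & b)) | a)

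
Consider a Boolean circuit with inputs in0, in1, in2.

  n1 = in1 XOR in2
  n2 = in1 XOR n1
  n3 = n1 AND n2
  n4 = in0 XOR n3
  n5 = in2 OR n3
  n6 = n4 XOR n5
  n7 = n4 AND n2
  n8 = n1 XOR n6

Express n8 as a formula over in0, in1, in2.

n1 = in1 XOR in2
n2 = in1 XOR n1 = in1 XOR (in1 XOR in2)
n3 = n1 AND n2 = (in1 XOR in2) AND (in1 XOR (in1 XOR in2))
n4 = in0 XOR n3 = in0 XOR ((in1 XOR in2) AND (in1 XOR (in1 XOR in2)))
n5 = in2 OR n3 = in2 OR ((in1 XOR in2) AND (in1 XOR (in1 XOR in2)))
n6 = n4 XOR n5 = (in0 XOR ((in1 XOR in2) AND (in1 XOR (in1 XOR in2)))) XOR (in2 OR ((in1 XOR in2) AND (in1 XOR (in1 XOR in2))))
n8 = n1 XOR n6 = (in1 XOR in2) XOR ((in0 XOR ((in1 XOR in2) AND (in1 XOR (in1 XOR in2)))) XOR (in2 OR ((in1 XOR in2) AND (in1 XOR (in1 XOR in2)))))

(in1 XOR in2) XOR ((in0 XOR ((in1 XOR in2) AND (in1 XOR (in1 XOR in2)))) XOR (in2 OR ((in1 XOR in2) AND (in1 XOR (in1 XOR in2)))))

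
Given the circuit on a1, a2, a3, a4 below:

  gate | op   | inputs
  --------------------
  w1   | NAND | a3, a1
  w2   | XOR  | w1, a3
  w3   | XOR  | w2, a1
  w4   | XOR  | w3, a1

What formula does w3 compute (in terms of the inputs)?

((a3 NAND a1) XOR a3) XOR a1

w1 = a3 NAND a1
w2 = w1 XOR a3 = (a3 NAND a1) XOR a3
w3 = w2 XOR a1 = ((a3 NAND a1) XOR a3) XOR a1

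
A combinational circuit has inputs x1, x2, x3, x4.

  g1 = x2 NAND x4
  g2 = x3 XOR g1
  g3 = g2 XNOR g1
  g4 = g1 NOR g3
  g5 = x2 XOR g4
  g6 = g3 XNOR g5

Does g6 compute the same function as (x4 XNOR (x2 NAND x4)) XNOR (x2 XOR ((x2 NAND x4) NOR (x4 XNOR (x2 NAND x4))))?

g1 = x2 NAND x4
g2 = x3 XOR g1 = x3 XOR (x2 NAND x4)
g3 = g2 XNOR g1 = (x3 XOR (x2 NAND x4)) XNOR (x2 NAND x4)
g4 = g1 NOR g3 = (x2 NAND x4) NOR ((x3 XOR (x2 NAND x4)) XNOR (x2 NAND x4))
g5 = x2 XOR g4 = x2 XOR ((x2 NAND x4) NOR ((x3 XOR (x2 NAND x4)) XNOR (x2 NAND x4)))
g6 = g3 XNOR g5 = ((x3 XOR (x2 NAND x4)) XNOR (x2 NAND x4)) XNOR (x2 XOR ((x2 NAND x4) NOR ((x3 XOR (x2 NAND x4)) XNOR (x2 NAND x4))))
At x1=0, x2=0, x3=0, x4=0: circuit gives 0, formula gives 1.

No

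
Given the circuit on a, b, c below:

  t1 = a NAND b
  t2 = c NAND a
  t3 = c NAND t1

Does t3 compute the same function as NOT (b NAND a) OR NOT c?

Yes

t1 = a NAND b
t3 = c NAND t1 = c NAND (a NAND b)
At a=0, b=0, c=1: circuit gives 0, formula gives 0.
At a=0, b=0, c=0: circuit gives 1, formula gives 1.
Agrees on all 8 inputs.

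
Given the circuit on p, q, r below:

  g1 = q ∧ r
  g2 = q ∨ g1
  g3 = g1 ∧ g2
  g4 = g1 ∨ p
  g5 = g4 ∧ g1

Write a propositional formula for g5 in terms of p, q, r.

g1 = q ∧ r
g4 = g1 ∨ p = (q ∧ r) ∨ p
g5 = g4 ∧ g1 = ((q ∧ r) ∨ p) ∧ (q ∧ r)

((q ∧ r) ∨ p) ∧ (q ∧ r)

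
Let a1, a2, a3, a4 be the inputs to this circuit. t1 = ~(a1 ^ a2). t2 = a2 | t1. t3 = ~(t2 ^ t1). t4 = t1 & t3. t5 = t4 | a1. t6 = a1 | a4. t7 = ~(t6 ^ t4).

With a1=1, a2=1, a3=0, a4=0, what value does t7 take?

t1 = ~(1 ^ 1) = 1
t2 = 1 | 1 = 1
t3 = ~(1 ^ 1) = 1
t4 = 1 & 1 = 1
t6 = 1 | 0 = 1
t7 = ~(1 ^ 1) = 1

1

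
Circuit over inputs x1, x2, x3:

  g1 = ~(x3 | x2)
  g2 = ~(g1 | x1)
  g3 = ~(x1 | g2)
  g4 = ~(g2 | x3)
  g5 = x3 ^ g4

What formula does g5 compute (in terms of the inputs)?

g1 = ~(x3 | x2)
g2 = ~(g1 | x1) = ~((~(x3 | x2)) | x1)
g4 = ~(g2 | x3) = ~((~((~(x3 | x2)) | x1)) | x3)
g5 = x3 ^ g4 = x3 ^ (~((~((~(x3 | x2)) | x1)) | x3))

x3 ^ (~((~((~(x3 | x2)) | x1)) | x3))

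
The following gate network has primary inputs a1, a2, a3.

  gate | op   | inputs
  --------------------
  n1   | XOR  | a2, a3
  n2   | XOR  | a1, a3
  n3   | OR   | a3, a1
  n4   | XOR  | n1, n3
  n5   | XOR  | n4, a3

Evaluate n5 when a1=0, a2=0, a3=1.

n1 = 0 XOR 1 = 1
n3 = 1 OR 0 = 1
n4 = 1 XOR 1 = 0
n5 = 0 XOR 1 = 1

1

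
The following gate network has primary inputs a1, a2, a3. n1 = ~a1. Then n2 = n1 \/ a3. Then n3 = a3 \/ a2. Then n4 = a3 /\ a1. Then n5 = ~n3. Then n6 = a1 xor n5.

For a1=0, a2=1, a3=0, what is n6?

n3 = 0 \/ 1 = 1
n5 = ~1 = 0
n6 = 0 xor 0 = 0

0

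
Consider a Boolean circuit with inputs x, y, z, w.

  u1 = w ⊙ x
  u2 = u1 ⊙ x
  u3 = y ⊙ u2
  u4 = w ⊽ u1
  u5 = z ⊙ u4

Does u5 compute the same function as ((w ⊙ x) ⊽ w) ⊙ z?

Yes

u1 = w ⊙ x
u4 = w ⊽ u1 = w ⊽ (w ⊙ x)
u5 = z ⊙ u4 = z ⊙ (w ⊽ (w ⊙ x))
At x=0, y=0, z=1, w=0: circuit gives 0, formula gives 0.
At x=0, y=0, z=0, w=0: circuit gives 1, formula gives 1.
Agrees on all 16 inputs.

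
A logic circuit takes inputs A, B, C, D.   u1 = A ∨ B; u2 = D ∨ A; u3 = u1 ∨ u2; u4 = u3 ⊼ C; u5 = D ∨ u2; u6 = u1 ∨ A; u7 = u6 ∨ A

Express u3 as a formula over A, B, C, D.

(A ∨ B) ∨ (D ∨ A)

u1 = A ∨ B
u2 = D ∨ A
u3 = u1 ∨ u2 = (A ∨ B) ∨ (D ∨ A)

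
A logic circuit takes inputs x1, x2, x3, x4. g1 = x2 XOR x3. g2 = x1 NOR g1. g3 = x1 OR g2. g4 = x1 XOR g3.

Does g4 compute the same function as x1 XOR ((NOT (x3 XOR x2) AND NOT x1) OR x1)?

Yes

g1 = x2 XOR x3
g2 = x1 NOR g1 = x1 NOR (x2 XOR x3)
g3 = x1 OR g2 = x1 OR (x1 NOR (x2 XOR x3))
g4 = x1 XOR g3 = x1 XOR (x1 OR (x1 NOR (x2 XOR x3)))
At x1=0, x2=0, x3=1, x4=0: circuit gives 0, formula gives 0.
At x1=0, x2=0, x3=0, x4=0: circuit gives 1, formula gives 1.
Agrees on all 16 inputs.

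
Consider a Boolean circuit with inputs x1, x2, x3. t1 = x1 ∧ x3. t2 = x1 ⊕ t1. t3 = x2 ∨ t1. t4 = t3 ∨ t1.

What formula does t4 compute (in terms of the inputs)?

t1 = x1 ∧ x3
t3 = x2 ∨ t1 = x2 ∨ (x1 ∧ x3)
t4 = t3 ∨ t1 = (x2 ∨ (x1 ∧ x3)) ∨ (x1 ∧ x3)

(x2 ∨ (x1 ∧ x3)) ∨ (x1 ∧ x3)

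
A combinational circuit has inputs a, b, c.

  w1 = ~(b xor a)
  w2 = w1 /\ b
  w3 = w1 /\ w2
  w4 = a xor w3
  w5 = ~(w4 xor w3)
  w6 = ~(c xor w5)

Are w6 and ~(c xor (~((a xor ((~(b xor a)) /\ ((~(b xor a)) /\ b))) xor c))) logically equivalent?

No

w1 = ~(b xor a)
w2 = w1 /\ b = (~(b xor a)) /\ b
w3 = w1 /\ w2 = (~(b xor a)) /\ ((~(b xor a)) /\ b)
w4 = a xor w3 = a xor ((~(b xor a)) /\ ((~(b xor a)) /\ b))
w5 = ~(w4 xor w3) = ~((a xor ((~(b xor a)) /\ ((~(b xor a)) /\ b))) xor ((~(b xor a)) /\ ((~(b xor a)) /\ b)))
w6 = ~(c xor w5) = ~(c xor (~((a xor ((~(b xor a)) /\ ((~(b xor a)) /\ b))) xor ((~(b xor a)) /\ ((~(b xor a)) /\ b)))))
At a=0, b=0, c=1: circuit gives 1, formula gives 0.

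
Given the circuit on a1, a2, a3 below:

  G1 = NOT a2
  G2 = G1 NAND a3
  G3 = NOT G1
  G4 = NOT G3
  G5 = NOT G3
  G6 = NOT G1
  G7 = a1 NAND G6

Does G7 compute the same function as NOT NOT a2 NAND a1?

G1 = NOT a2
G6 = NOT G1 = NOT NOT a2
G7 = a1 NAND G6 = a1 NAND NOT NOT a2
At a1=1, a2=1, a3=0: circuit gives 0, formula gives 0.
At a1=0, a2=0, a3=0: circuit gives 1, formula gives 1.
Agrees on all 8 inputs.

Yes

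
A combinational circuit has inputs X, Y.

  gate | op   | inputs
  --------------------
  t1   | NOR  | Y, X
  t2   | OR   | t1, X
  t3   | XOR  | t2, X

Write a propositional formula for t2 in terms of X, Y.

t1 = Y NOR X
t2 = t1 OR X = (Y NOR X) OR X

(Y NOR X) OR X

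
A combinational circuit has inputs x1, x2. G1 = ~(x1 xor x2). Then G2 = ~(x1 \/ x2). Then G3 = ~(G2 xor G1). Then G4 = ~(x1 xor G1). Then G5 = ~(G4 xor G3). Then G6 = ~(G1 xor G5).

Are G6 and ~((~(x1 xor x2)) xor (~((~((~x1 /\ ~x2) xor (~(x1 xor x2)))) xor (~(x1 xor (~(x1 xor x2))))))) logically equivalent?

G1 = ~(x1 xor x2)
G2 = ~(x1 \/ x2)
G3 = ~(G2 xor G1) = ~((~(x1 \/ x2)) xor (~(x1 xor x2)))
G4 = ~(x1 xor G1) = ~(x1 xor (~(x1 xor x2)))
G5 = ~(G4 xor G3) = ~((~(x1 xor (~(x1 xor x2)))) xor (~((~(x1 \/ x2)) xor (~(x1 xor x2)))))
G6 = ~(G1 xor G5) = ~((~(x1 xor x2)) xor (~((~(x1 xor (~(x1 xor x2)))) xor (~((~(x1 \/ x2)) xor (~(x1 xor x2)))))))
At x1=0, x2=0: circuit gives 0, formula gives 0.
At x1=1, x2=0: circuit gives 1, formula gives 1.
Agrees on all 4 inputs.

Yes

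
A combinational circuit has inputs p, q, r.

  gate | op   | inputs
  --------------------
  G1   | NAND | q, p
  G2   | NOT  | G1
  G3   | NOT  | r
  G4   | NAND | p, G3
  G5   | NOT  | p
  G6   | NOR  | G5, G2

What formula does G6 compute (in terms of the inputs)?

G1 = q NAND p
G2 = NOT G1 = NOT (q NAND p)
G5 = NOT p
G6 = G5 NOR G2 = NOT p NOR NOT (q NAND p)

NOT p NOR NOT (q NAND p)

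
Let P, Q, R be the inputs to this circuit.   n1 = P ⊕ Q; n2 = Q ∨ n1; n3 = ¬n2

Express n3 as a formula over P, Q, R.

¬(Q ∨ (P ⊕ Q))

n1 = P ⊕ Q
n2 = Q ∨ n1 = Q ∨ (P ⊕ Q)
n3 = ¬n2 = ¬(Q ∨ (P ⊕ Q))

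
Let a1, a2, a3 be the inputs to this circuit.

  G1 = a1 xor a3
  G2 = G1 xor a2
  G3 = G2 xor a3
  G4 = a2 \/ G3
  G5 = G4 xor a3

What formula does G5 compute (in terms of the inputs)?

(a2 \/ (((a1 xor a3) xor a2) xor a3)) xor a3

G1 = a1 xor a3
G2 = G1 xor a2 = (a1 xor a3) xor a2
G3 = G2 xor a3 = ((a1 xor a3) xor a2) xor a3
G4 = a2 \/ G3 = a2 \/ (((a1 xor a3) xor a2) xor a3)
G5 = G4 xor a3 = (a2 \/ (((a1 xor a3) xor a2) xor a3)) xor a3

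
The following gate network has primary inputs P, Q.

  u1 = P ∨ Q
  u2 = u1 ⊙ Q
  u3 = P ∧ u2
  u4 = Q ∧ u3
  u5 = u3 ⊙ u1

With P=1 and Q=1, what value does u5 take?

1

u1 = 1 ∨ 1 = 1
u2 = 1 ⊙ 1 = 1
u3 = 1 ∧ 1 = 1
u5 = 1 ⊙ 1 = 1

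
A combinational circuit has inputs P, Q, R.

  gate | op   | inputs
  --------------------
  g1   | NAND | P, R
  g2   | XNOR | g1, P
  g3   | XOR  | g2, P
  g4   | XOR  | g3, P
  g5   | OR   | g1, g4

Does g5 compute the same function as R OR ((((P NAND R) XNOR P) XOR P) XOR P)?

No

g1 = P NAND R
g2 = g1 XNOR P = (P NAND R) XNOR P
g3 = g2 XOR P = ((P NAND R) XNOR P) XOR P
g4 = g3 XOR P = (((P NAND R) XNOR P) XOR P) XOR P
g5 = g1 OR g4 = (P NAND R) OR ((((P NAND R) XNOR P) XOR P) XOR P)
At P=0, Q=0, R=0: circuit gives 1, formula gives 0.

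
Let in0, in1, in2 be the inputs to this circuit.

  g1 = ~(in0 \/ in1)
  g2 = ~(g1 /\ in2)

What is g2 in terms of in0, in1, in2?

g1 = ~(in0 \/ in1)
g2 = ~(g1 /\ in2) = ~((~(in0 \/ in1)) /\ in2)

~((~(in0 \/ in1)) /\ in2)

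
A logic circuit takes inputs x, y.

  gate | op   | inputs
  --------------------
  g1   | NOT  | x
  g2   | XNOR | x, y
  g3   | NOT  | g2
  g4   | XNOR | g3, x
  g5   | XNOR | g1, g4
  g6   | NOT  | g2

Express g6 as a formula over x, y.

NOT (x XNOR y)

g2 = x XNOR y
g6 = NOT g2 = NOT (x XNOR y)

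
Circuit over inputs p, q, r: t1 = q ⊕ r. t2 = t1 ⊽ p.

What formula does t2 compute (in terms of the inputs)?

(q ⊕ r) ⊽ p

t1 = q ⊕ r
t2 = t1 ⊽ p = (q ⊕ r) ⊽ p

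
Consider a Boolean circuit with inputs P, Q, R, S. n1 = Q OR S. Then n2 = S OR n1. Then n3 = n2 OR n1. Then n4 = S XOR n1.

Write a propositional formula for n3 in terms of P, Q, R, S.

(S OR (Q OR S)) OR (Q OR S)

n1 = Q OR S
n2 = S OR n1 = S OR (Q OR S)
n3 = n2 OR n1 = (S OR (Q OR S)) OR (Q OR S)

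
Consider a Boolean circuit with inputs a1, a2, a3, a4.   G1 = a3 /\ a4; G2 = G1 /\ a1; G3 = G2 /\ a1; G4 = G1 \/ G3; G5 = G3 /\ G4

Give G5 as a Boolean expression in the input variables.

G1 = a3 /\ a4
G2 = G1 /\ a1 = (a3 /\ a4) /\ a1
G3 = G2 /\ a1 = ((a3 /\ a4) /\ a1) /\ a1
G4 = G1 \/ G3 = (a3 /\ a4) \/ (((a3 /\ a4) /\ a1) /\ a1)
G5 = G3 /\ G4 = (((a3 /\ a4) /\ a1) /\ a1) /\ ((a3 /\ a4) \/ (((a3 /\ a4) /\ a1) /\ a1))

(((a3 /\ a4) /\ a1) /\ a1) /\ ((a3 /\ a4) \/ (((a3 /\ a4) /\ a1) /\ a1))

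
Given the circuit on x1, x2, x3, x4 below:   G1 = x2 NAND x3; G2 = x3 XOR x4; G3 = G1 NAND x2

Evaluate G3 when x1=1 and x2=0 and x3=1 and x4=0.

G1 = 0 NAND 1 = 1
G3 = 1 NAND 0 = 1

1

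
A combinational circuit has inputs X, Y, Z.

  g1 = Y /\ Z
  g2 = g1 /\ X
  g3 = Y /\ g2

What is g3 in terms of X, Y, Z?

g1 = Y /\ Z
g2 = g1 /\ X = (Y /\ Z) /\ X
g3 = Y /\ g2 = Y /\ ((Y /\ Z) /\ X)

Y /\ ((Y /\ Z) /\ X)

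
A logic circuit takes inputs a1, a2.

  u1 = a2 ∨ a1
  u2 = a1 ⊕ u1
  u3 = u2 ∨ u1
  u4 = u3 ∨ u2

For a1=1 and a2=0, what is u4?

1

u1 = 0 ∨ 1 = 1
u2 = 1 ⊕ 1 = 0
u3 = 0 ∨ 1 = 1
u4 = 1 ∨ 0 = 1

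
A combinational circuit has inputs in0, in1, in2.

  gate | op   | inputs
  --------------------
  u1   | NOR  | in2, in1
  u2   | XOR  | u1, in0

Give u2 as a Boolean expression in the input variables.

u1 = in2 NOR in1
u2 = u1 XOR in0 = (in2 NOR in1) XOR in0

(in2 NOR in1) XOR in0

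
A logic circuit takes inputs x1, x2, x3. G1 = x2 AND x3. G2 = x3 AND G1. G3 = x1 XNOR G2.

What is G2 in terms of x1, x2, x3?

G1 = x2 AND x3
G2 = x3 AND G1 = x3 AND (x2 AND x3)

x3 AND (x2 AND x3)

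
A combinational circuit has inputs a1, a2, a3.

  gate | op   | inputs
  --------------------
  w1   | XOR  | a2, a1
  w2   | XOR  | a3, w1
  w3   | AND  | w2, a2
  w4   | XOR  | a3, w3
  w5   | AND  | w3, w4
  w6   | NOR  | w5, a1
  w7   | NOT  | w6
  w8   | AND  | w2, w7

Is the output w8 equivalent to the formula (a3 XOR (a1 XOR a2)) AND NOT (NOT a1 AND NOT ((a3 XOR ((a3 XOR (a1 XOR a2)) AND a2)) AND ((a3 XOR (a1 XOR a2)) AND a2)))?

Yes

w1 = a2 XOR a1
w2 = a3 XOR w1 = a3 XOR (a2 XOR a1)
w3 = w2 AND a2 = (a3 XOR (a2 XOR a1)) AND a2
w4 = a3 XOR w3 = a3 XOR ((a3 XOR (a2 XOR a1)) AND a2)
w5 = w3 AND w4 = ((a3 XOR (a2 XOR a1)) AND a2) AND (a3 XOR ((a3 XOR (a2 XOR a1)) AND a2))
w6 = w5 NOR a1 = (((a3 XOR (a2 XOR a1)) AND a2) AND (a3 XOR ((a3 XOR (a2 XOR a1)) AND a2))) NOR a1
w7 = NOT w6 = NOT ((((a3 XOR (a2 XOR a1)) AND a2) AND (a3 XOR ((a3 XOR (a2 XOR a1)) AND a2))) NOR a1)
w8 = w2 AND w7 = (a3 XOR (a2 XOR a1)) AND NOT ((((a3 XOR (a2 XOR a1)) AND a2) AND (a3 XOR ((a3 XOR (a2 XOR a1)) AND a2))) NOR a1)
At a1=0, a2=0, a3=0: circuit gives 0, formula gives 0.
At a1=0, a2=1, a3=0: circuit gives 1, formula gives 1.
Agrees on all 8 inputs.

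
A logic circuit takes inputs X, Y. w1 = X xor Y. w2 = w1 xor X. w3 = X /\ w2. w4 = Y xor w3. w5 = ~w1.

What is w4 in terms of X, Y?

w1 = X xor Y
w2 = w1 xor X = (X xor Y) xor X
w3 = X /\ w2 = X /\ ((X xor Y) xor X)
w4 = Y xor w3 = Y xor (X /\ ((X xor Y) xor X))

Y xor (X /\ ((X xor Y) xor X))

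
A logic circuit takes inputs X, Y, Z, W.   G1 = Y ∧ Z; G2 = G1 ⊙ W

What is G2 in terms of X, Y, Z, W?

G1 = Y ∧ Z
G2 = G1 ⊙ W = (Y ∧ Z) ⊙ W

(Y ∧ Z) ⊙ W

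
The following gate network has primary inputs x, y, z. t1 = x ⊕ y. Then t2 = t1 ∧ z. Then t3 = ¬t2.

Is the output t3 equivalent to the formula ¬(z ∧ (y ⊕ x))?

Yes

t1 = x ⊕ y
t2 = t1 ∧ z = (x ⊕ y) ∧ z
t3 = ¬t2 = ¬((x ⊕ y) ∧ z)
At x=0, y=1, z=1: circuit gives 0, formula gives 0.
At x=0, y=0, z=0: circuit gives 1, formula gives 1.
Agrees on all 8 inputs.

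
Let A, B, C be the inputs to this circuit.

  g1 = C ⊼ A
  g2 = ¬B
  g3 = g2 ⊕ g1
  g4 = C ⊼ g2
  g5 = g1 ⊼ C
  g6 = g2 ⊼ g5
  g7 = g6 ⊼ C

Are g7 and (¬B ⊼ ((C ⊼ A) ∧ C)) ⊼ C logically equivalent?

No

g1 = C ⊼ A
g2 = ¬B
g5 = g1 ⊼ C = (C ⊼ A) ⊼ C
g6 = g2 ⊼ g5 = ¬B ⊼ ((C ⊼ A) ⊼ C)
g7 = g6 ⊼ C = (¬B ⊼ ((C ⊼ A) ⊼ C)) ⊼ C
At A=0, B=0, C=1: circuit gives 0, formula gives 1.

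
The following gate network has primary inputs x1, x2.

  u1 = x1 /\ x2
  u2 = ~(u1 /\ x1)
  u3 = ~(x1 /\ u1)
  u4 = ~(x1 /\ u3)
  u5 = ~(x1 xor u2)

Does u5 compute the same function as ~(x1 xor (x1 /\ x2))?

u1 = x1 /\ x2
u2 = ~(u1 /\ x1) = ~((x1 /\ x2) /\ x1)
u5 = ~(x1 xor u2) = ~(x1 xor (~((x1 /\ x2) /\ x1)))
At x1=0, x2=0: circuit gives 0, formula gives 1.

No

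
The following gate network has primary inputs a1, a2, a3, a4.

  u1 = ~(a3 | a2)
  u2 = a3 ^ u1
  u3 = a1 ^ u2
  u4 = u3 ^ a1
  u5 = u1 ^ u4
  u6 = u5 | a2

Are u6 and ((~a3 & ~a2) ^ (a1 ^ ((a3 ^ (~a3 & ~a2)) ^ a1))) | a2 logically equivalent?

u1 = ~(a3 | a2)
u2 = a3 ^ u1 = a3 ^ (~(a3 | a2))
u3 = a1 ^ u2 = a1 ^ (a3 ^ (~(a3 | a2)))
u4 = u3 ^ a1 = (a1 ^ (a3 ^ (~(a3 | a2)))) ^ a1
u5 = u1 ^ u4 = (~(a3 | a2)) ^ ((a1 ^ (a3 ^ (~(a3 | a2)))) ^ a1)
u6 = u5 | a2 = ((~(a3 | a2)) ^ ((a1 ^ (a3 ^ (~(a3 | a2)))) ^ a1)) | a2
At a1=0, a2=0, a3=0, a4=0: circuit gives 0, formula gives 0.
At a1=0, a2=0, a3=1, a4=0: circuit gives 1, formula gives 1.
Agrees on all 16 inputs.

Yes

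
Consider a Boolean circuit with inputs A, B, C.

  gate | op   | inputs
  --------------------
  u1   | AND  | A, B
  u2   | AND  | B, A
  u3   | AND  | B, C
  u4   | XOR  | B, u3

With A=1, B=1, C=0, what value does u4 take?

u3 = 1 AND 0 = 0
u4 = 1 XOR 0 = 1

1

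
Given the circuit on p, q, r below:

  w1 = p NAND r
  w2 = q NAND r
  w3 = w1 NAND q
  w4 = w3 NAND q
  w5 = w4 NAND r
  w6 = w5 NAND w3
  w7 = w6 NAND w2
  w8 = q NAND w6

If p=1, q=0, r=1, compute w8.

1

w1 = 1 NAND 1 = 0
w3 = 0 NAND 0 = 1
w4 = 1 NAND 0 = 1
w5 = 1 NAND 1 = 0
w6 = 0 NAND 1 = 1
w8 = 0 NAND 1 = 1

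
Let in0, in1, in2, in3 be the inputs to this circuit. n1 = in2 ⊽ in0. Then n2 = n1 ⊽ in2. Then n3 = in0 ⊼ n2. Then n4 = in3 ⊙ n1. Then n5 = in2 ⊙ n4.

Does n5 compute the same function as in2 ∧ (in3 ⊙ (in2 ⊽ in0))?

n1 = in2 ⊽ in0
n4 = in3 ⊙ n1 = in3 ⊙ (in2 ⊽ in0)
n5 = in2 ⊙ n4 = in2 ⊙ (in3 ⊙ (in2 ⊽ in0))
At in0=0, in1=0, in2=0, in3=0: circuit gives 1, formula gives 0.

No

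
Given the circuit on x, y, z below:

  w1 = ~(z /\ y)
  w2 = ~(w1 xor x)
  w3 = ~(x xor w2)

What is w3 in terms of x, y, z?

~(x xor (~((~(z /\ y)) xor x)))

w1 = ~(z /\ y)
w2 = ~(w1 xor x) = ~((~(z /\ y)) xor x)
w3 = ~(x xor w2) = ~(x xor (~((~(z /\ y)) xor x)))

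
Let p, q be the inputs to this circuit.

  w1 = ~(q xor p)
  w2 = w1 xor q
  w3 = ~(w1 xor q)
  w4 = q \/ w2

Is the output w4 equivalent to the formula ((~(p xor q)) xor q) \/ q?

Yes

w1 = ~(q xor p)
w2 = w1 xor q = (~(q xor p)) xor q
w4 = q \/ w2 = q \/ ((~(q xor p)) xor q)
At p=1, q=0: circuit gives 0, formula gives 0.
At p=0, q=0: circuit gives 1, formula gives 1.
Agrees on all 4 inputs.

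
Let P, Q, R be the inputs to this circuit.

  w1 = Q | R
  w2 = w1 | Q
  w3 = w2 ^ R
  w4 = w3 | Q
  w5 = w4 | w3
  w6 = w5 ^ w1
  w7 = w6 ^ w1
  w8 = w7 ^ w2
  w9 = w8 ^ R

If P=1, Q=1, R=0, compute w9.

w1 = 1 | 0 = 1
w2 = 1 | 1 = 1
w3 = 1 ^ 0 = 1
w4 = 1 | 1 = 1
w5 = 1 | 1 = 1
w6 = 1 ^ 1 = 0
w7 = 0 ^ 1 = 1
w8 = 1 ^ 1 = 0
w9 = 0 ^ 0 = 0

0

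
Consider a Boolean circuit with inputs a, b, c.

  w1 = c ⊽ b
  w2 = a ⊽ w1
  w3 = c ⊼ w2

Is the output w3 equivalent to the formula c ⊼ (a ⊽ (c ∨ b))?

w1 = c ⊽ b
w2 = a ⊽ w1 = a ⊽ (c ⊽ b)
w3 = c ⊼ w2 = c ⊼ (a ⊽ (c ⊽ b))
At a=0, b=0, c=1: circuit gives 0, formula gives 1.

No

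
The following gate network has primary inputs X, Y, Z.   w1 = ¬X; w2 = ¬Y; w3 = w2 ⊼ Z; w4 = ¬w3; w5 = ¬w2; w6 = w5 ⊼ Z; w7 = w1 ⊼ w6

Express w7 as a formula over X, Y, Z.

¬X ⊼ (¬¬Y ⊼ Z)

w1 = ¬X
w2 = ¬Y
w5 = ¬w2 = ¬¬Y
w6 = w5 ⊼ Z = ¬¬Y ⊼ Z
w7 = w1 ⊼ w6 = ¬X ⊼ (¬¬Y ⊼ Z)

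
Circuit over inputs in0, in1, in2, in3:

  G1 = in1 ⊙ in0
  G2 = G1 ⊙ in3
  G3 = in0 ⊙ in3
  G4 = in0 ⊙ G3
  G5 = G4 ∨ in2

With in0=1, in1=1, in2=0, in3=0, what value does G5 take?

0

G3 = 1 ⊙ 0 = 0
G4 = 1 ⊙ 0 = 0
G5 = 0 ∨ 0 = 0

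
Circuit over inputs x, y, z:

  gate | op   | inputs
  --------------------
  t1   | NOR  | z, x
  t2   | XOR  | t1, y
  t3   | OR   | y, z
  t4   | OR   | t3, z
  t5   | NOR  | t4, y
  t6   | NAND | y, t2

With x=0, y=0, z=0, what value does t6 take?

1

t1 = 0 NOR 0 = 1
t2 = 1 XOR 0 = 1
t6 = 0 NAND 1 = 1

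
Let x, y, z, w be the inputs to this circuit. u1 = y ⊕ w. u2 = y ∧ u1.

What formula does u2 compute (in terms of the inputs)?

u1 = y ⊕ w
u2 = y ∧ u1 = y ∧ (y ⊕ w)

y ∧ (y ⊕ w)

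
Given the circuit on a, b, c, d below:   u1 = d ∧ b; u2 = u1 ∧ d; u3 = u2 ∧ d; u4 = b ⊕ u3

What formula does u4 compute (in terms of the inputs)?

u1 = d ∧ b
u2 = u1 ∧ d = (d ∧ b) ∧ d
u3 = u2 ∧ d = ((d ∧ b) ∧ d) ∧ d
u4 = b ⊕ u3 = b ⊕ (((d ∧ b) ∧ d) ∧ d)

b ⊕ (((d ∧ b) ∧ d) ∧ d)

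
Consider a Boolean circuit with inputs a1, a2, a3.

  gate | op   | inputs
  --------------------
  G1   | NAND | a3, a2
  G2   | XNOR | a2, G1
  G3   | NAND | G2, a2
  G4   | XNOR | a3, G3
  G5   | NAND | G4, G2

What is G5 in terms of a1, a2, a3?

(a3 XNOR ((a2 XNOR (a3 NAND a2)) NAND a2)) NAND (a2 XNOR (a3 NAND a2))

G1 = a3 NAND a2
G2 = a2 XNOR G1 = a2 XNOR (a3 NAND a2)
G3 = G2 NAND a2 = (a2 XNOR (a3 NAND a2)) NAND a2
G4 = a3 XNOR G3 = a3 XNOR ((a2 XNOR (a3 NAND a2)) NAND a2)
G5 = G4 NAND G2 = (a3 XNOR ((a2 XNOR (a3 NAND a2)) NAND a2)) NAND (a2 XNOR (a3 NAND a2))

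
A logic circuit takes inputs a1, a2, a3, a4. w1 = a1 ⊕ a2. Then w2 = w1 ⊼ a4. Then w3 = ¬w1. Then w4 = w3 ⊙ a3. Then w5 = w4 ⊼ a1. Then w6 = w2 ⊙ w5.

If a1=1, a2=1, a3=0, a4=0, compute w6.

w1 = 1 ⊕ 1 = 0
w2 = 0 ⊼ 0 = 1
w3 = ¬0 = 1
w4 = 1 ⊙ 0 = 0
w5 = 0 ⊼ 1 = 1
w6 = 1 ⊙ 1 = 1

1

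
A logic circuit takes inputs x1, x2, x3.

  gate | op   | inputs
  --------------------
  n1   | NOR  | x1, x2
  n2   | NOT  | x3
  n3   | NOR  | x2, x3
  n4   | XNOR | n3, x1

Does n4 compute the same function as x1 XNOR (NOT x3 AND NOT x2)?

n3 = x2 NOR x3
n4 = n3 XNOR x1 = (x2 NOR x3) XNOR x1
At x1=0, x2=0, x3=0: circuit gives 0, formula gives 0.
At x1=0, x2=0, x3=1: circuit gives 1, formula gives 1.
Agrees on all 8 inputs.

Yes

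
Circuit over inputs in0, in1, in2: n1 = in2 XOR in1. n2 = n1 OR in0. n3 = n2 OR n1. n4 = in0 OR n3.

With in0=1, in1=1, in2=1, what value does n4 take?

1

n1 = 1 XOR 1 = 0
n2 = 0 OR 1 = 1
n3 = 1 OR 0 = 1
n4 = 1 OR 1 = 1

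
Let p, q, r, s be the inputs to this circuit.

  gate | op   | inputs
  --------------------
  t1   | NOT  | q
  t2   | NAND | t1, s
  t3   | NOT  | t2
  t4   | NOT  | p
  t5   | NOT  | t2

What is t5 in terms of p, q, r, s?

t1 = NOT q
t2 = t1 NAND s = NOT q NAND s
t5 = NOT t2 = NOT (NOT q NAND s)

NOT (NOT q NAND s)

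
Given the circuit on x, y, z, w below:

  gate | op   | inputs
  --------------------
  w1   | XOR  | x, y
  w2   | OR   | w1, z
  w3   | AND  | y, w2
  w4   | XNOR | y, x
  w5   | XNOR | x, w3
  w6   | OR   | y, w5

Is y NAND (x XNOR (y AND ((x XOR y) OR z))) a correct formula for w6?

w1 = x XOR y
w2 = w1 OR z = (x XOR y) OR z
w3 = y AND w2 = y AND ((x XOR y) OR z)
w5 = x XNOR w3 = x XNOR (y AND ((x XOR y) OR z))
w6 = y OR w5 = y OR (x XNOR (y AND ((x XOR y) OR z)))
At x=1, y=0, z=0, w=0: circuit gives 0, formula gives 1.

No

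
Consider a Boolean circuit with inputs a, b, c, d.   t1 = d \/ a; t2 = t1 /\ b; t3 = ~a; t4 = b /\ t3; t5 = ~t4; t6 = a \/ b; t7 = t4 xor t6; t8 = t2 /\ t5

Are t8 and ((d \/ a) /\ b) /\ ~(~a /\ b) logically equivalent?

t1 = d \/ a
t2 = t1 /\ b = (d \/ a) /\ b
t3 = ~a
t4 = b /\ t3 = b /\ ~a
t5 = ~t4 = ~(b /\ ~a)
t8 = t2 /\ t5 = ((d \/ a) /\ b) /\ ~(b /\ ~a)
At a=0, b=0, c=0, d=0: circuit gives 0, formula gives 0.
At a=1, b=1, c=0, d=0: circuit gives 1, formula gives 1.
Agrees on all 16 inputs.

Yes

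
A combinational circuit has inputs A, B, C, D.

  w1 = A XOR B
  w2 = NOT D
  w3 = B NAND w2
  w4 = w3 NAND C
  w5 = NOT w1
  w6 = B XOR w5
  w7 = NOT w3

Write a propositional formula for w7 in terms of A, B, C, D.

w2 = NOT D
w3 = B NAND w2 = B NAND NOT D
w7 = NOT w3 = NOT (B NAND NOT D)

NOT (B NAND NOT D)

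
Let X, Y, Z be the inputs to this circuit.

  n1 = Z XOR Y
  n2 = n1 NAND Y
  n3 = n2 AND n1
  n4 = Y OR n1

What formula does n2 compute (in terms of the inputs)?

(Z XOR Y) NAND Y

n1 = Z XOR Y
n2 = n1 NAND Y = (Z XOR Y) NAND Y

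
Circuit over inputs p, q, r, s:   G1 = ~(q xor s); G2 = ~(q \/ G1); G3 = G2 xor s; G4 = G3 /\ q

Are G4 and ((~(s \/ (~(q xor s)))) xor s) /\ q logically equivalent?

No

G1 = ~(q xor s)
G2 = ~(q \/ G1) = ~(q \/ (~(q xor s)))
G3 = G2 xor s = (~(q \/ (~(q xor s)))) xor s
G4 = G3 /\ q = ((~(q \/ (~(q xor s)))) xor s) /\ q
At p=0, q=1, r=0, s=0: circuit gives 0, formula gives 1.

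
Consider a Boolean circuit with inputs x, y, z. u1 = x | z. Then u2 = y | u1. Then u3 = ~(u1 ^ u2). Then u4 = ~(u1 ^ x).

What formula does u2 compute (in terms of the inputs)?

y | (x | z)

u1 = x | z
u2 = y | u1 = y | (x | z)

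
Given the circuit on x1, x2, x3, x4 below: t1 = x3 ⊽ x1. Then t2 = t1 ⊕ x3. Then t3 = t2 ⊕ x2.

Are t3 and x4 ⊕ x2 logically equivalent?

No

t1 = x3 ⊽ x1
t2 = t1 ⊕ x3 = (x3 ⊽ x1) ⊕ x3
t3 = t2 ⊕ x2 = ((x3 ⊽ x1) ⊕ x3) ⊕ x2
At x1=0, x2=0, x3=0, x4=0: circuit gives 1, formula gives 0.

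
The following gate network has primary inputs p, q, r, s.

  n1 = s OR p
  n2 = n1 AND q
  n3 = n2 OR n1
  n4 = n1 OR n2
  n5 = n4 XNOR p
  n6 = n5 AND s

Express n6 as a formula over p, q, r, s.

n1 = s OR p
n2 = n1 AND q = (s OR p) AND q
n4 = n1 OR n2 = (s OR p) OR ((s OR p) AND q)
n5 = n4 XNOR p = ((s OR p) OR ((s OR p) AND q)) XNOR p
n6 = n5 AND s = (((s OR p) OR ((s OR p) AND q)) XNOR p) AND s

(((s OR p) OR ((s OR p) AND q)) XNOR p) AND s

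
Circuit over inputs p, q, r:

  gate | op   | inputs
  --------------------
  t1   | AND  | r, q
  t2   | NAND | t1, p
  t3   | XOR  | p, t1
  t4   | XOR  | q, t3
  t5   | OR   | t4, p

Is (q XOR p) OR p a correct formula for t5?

t1 = r AND q
t3 = p XOR t1 = p XOR (r AND q)
t4 = q XOR t3 = q XOR (p XOR (r AND q))
t5 = t4 OR p = (q XOR (p XOR (r AND q))) OR p
At p=0, q=1, r=1: circuit gives 0, formula gives 1.

No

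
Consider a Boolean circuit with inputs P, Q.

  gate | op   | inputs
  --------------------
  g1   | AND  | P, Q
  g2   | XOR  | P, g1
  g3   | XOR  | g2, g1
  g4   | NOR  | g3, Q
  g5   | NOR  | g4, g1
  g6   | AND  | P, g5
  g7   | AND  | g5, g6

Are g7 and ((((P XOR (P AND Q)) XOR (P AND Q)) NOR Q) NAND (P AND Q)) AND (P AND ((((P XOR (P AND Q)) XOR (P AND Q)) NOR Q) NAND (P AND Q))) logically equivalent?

g1 = P AND Q
g2 = P XOR g1 = P XOR (P AND Q)
g3 = g2 XOR g1 = (P XOR (P AND Q)) XOR (P AND Q)
g4 = g3 NOR Q = ((P XOR (P AND Q)) XOR (P AND Q)) NOR Q
g5 = g4 NOR g1 = (((P XOR (P AND Q)) XOR (P AND Q)) NOR Q) NOR (P AND Q)
g6 = P AND g5 = P AND ((((P XOR (P AND Q)) XOR (P AND Q)) NOR Q) NOR (P AND Q))
g7 = g5 AND g6 = ((((P XOR (P AND Q)) XOR (P AND Q)) NOR Q) NOR (P AND Q)) AND (P AND ((((P XOR (P AND Q)) XOR (P AND Q)) NOR Q) NOR (P AND Q)))
At P=1, Q=1: circuit gives 0, formula gives 1.

No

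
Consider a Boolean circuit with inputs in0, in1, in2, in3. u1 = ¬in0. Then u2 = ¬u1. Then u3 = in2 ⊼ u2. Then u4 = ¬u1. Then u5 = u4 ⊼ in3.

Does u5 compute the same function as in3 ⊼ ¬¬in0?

u1 = ¬in0
u4 = ¬u1 = ¬¬in0
u5 = u4 ⊼ in3 = ¬¬in0 ⊼ in3
At in0=1, in1=0, in2=0, in3=1: circuit gives 0, formula gives 0.
At in0=0, in1=0, in2=0, in3=0: circuit gives 1, formula gives 1.
Agrees on all 16 inputs.

Yes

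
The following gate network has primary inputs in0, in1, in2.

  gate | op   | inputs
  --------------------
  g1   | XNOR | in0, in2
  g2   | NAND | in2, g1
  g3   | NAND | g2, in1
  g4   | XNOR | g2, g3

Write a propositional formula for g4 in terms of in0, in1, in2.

g1 = in0 XNOR in2
g2 = in2 NAND g1 = in2 NAND (in0 XNOR in2)
g3 = g2 NAND in1 = (in2 NAND (in0 XNOR in2)) NAND in1
g4 = g2 XNOR g3 = (in2 NAND (in0 XNOR in2)) XNOR ((in2 NAND (in0 XNOR in2)) NAND in1)

(in2 NAND (in0 XNOR in2)) XNOR ((in2 NAND (in0 XNOR in2)) NAND in1)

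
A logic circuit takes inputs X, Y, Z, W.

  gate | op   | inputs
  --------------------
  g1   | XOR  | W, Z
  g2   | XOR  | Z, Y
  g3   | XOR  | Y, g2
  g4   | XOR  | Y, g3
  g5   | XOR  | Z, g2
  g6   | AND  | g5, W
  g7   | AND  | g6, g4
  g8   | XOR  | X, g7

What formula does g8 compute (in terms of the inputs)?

g2 = Z XOR Y
g3 = Y XOR g2 = Y XOR (Z XOR Y)
g4 = Y XOR g3 = Y XOR (Y XOR (Z XOR Y))
g5 = Z XOR g2 = Z XOR (Z XOR Y)
g6 = g5 AND W = (Z XOR (Z XOR Y)) AND W
g7 = g6 AND g4 = ((Z XOR (Z XOR Y)) AND W) AND (Y XOR (Y XOR (Z XOR Y)))
g8 = X XOR g7 = X XOR (((Z XOR (Z XOR Y)) AND W) AND (Y XOR (Y XOR (Z XOR Y))))

X XOR (((Z XOR (Z XOR Y)) AND W) AND (Y XOR (Y XOR (Z XOR Y))))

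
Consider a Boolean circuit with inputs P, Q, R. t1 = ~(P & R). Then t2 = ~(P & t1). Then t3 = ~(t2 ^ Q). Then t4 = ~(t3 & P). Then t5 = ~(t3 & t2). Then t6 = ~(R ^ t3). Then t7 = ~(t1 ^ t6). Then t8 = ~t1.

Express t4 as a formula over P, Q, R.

~((~((~(P & (~(P & R)))) ^ Q)) & P)

t1 = ~(P & R)
t2 = ~(P & t1) = ~(P & (~(P & R)))
t3 = ~(t2 ^ Q) = ~((~(P & (~(P & R)))) ^ Q)
t4 = ~(t3 & P) = ~((~((~(P & (~(P & R)))) ^ Q)) & P)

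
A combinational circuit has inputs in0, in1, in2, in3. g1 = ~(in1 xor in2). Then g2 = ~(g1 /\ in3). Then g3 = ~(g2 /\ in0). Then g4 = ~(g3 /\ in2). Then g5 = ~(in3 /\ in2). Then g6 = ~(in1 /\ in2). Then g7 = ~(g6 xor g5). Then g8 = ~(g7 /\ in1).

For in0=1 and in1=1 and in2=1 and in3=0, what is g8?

1

g5 = ~(0 /\ 1) = 1
g6 = ~(1 /\ 1) = 0
g7 = ~(0 xor 1) = 0
g8 = ~(0 /\ 1) = 1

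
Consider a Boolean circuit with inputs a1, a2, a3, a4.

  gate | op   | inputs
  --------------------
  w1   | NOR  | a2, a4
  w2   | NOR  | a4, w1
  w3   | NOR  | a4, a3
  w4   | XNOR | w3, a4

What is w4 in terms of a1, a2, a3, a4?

(a4 NOR a3) XNOR a4

w3 = a4 NOR a3
w4 = w3 XNOR a4 = (a4 NOR a3) XNOR a4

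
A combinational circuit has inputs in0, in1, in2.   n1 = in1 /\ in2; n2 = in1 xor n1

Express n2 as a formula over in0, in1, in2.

n1 = in1 /\ in2
n2 = in1 xor n1 = in1 xor (in1 /\ in2)

in1 xor (in1 /\ in2)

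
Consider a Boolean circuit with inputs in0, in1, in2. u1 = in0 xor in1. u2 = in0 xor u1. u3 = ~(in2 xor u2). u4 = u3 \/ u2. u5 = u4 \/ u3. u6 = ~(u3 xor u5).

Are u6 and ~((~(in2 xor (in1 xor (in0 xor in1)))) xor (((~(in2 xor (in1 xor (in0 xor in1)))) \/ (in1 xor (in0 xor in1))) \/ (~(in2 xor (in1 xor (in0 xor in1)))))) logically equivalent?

u1 = in0 xor in1
u2 = in0 xor u1 = in0 xor (in0 xor in1)
u3 = ~(in2 xor u2) = ~(in2 xor (in0 xor (in0 xor in1)))
u4 = u3 \/ u2 = (~(in2 xor (in0 xor (in0 xor in1)))) \/ (in0 xor (in0 xor in1))
u5 = u4 \/ u3 = ((~(in2 xor (in0 xor (in0 xor in1)))) \/ (in0 xor (in0 xor in1))) \/ (~(in2 xor (in0 xor (in0 xor in1))))
u6 = ~(u3 xor u5) = ~((~(in2 xor (in0 xor (in0 xor in1)))) xor (((~(in2 xor (in0 xor (in0 xor in1)))) \/ (in0 xor (in0 xor in1))) \/ (~(in2 xor (in0 xor (in0 xor in1))))))
At in0=0, in1=1, in2=0: circuit gives 0, formula gives 1.

No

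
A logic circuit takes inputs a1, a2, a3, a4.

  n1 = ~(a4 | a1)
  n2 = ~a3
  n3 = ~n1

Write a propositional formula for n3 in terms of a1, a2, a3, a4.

~(~(a4 | a1))

n1 = ~(a4 | a1)
n3 = ~n1 = ~(~(a4 | a1))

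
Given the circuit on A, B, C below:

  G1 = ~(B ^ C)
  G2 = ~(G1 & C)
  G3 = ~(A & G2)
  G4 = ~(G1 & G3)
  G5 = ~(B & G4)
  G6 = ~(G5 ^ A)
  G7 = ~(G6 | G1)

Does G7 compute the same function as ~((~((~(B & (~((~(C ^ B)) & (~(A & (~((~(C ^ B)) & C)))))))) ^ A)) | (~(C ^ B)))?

G1 = ~(B ^ C)
G2 = ~(G1 & C) = ~((~(B ^ C)) & C)
G3 = ~(A & G2) = ~(A & (~((~(B ^ C)) & C)))
G4 = ~(G1 & G3) = ~((~(B ^ C)) & (~(A & (~((~(B ^ C)) & C)))))
G5 = ~(B & G4) = ~(B & (~((~(B ^ C)) & (~(A & (~((~(B ^ C)) & C)))))))
G6 = ~(G5 ^ A) = ~((~(B & (~((~(B ^ C)) & (~(A & (~((~(B ^ C)) & C)))))))) ^ A)
G7 = ~(G6 | G1) = ~((~((~(B & (~((~(B ^ C)) & (~(A & (~((~(B ^ C)) & C)))))))) ^ A)) | (~(B ^ C)))
At A=0, B=0, C=0: circuit gives 0, formula gives 0.
At A=0, B=0, C=1: circuit gives 1, formula gives 1.
Agrees on all 8 inputs.

Yes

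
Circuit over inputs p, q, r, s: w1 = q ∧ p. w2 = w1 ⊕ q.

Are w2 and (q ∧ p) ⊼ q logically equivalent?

w1 = q ∧ p
w2 = w1 ⊕ q = (q ∧ p) ⊕ q
At p=0, q=0, r=0, s=0: circuit gives 0, formula gives 1.

No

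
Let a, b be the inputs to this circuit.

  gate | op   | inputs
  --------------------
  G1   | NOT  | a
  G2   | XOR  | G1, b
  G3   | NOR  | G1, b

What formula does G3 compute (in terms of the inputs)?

NOT a NOR b

G1 = NOT a
G3 = G1 NOR b = NOT a NOR b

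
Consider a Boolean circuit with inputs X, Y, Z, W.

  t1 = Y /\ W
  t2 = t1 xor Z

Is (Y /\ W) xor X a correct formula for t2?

No

t1 = Y /\ W
t2 = t1 xor Z = (Y /\ W) xor Z
At X=0, Y=0, Z=1, W=0: circuit gives 1, formula gives 0.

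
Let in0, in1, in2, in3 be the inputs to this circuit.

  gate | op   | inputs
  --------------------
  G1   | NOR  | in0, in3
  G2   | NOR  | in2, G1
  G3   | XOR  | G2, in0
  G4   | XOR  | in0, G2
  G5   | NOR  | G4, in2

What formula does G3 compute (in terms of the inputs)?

G1 = in0 NOR in3
G2 = in2 NOR G1 = in2 NOR (in0 NOR in3)
G3 = G2 XOR in0 = (in2 NOR (in0 NOR in3)) XOR in0

(in2 NOR (in0 NOR in3)) XOR in0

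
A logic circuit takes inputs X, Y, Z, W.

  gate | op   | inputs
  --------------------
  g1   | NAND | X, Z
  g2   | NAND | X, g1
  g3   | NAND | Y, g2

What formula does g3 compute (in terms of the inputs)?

g1 = X NAND Z
g2 = X NAND g1 = X NAND (X NAND Z)
g3 = Y NAND g2 = Y NAND (X NAND (X NAND Z))

Y NAND (X NAND (X NAND Z))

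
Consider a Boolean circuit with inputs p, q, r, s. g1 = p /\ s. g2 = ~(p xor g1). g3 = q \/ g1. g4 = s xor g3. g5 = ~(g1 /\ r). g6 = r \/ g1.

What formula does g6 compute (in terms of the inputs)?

g1 = p /\ s
g6 = r \/ g1 = r \/ (p /\ s)

r \/ (p /\ s)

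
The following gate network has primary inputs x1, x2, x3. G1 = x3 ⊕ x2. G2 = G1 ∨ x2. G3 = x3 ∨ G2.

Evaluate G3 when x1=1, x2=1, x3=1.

G1 = 1 ⊕ 1 = 0
G2 = 0 ∨ 1 = 1
G3 = 1 ∨ 1 = 1

1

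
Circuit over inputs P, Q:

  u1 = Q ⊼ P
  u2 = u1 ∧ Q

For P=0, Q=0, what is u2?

0

u1 = 0 ⊼ 0 = 1
u2 = 1 ∧ 0 = 0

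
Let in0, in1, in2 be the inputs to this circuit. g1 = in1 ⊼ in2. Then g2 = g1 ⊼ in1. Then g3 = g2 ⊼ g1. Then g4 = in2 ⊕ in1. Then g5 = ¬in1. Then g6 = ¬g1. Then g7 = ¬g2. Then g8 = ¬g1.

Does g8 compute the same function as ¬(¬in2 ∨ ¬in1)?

g1 = in1 ⊼ in2
g8 = ¬g1 = ¬(in1 ⊼ in2)
At in0=0, in1=0, in2=0: circuit gives 0, formula gives 0.
At in0=0, in1=1, in2=1: circuit gives 1, formula gives 1.
Agrees on all 8 inputs.

Yes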